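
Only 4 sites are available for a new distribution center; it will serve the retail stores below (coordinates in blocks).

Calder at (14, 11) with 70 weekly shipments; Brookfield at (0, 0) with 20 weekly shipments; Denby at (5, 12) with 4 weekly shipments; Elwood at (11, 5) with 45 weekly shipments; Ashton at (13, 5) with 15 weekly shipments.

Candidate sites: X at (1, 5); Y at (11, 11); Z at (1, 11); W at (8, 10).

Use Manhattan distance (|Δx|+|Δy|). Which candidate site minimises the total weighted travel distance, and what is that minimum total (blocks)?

Total weighted distance at each candidate:
  X (1, 5): total = 2124
  Y (11, 11): total = 1068
  Z (1, 11): total = 2160
  W (8, 10): total = 1380
Minimum is at Y with total 1068 blocks.

Y, total 1068 blocks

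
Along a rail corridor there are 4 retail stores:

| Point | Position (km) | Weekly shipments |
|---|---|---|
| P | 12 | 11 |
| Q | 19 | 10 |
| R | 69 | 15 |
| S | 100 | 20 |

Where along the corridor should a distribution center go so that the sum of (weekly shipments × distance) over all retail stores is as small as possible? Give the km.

x = 69

For a sum of weighted absolute distances on a line, the optimum is the weighted median (not the mean). Total weight W = 56; half-weight = 28.
Sort by position and accumulate weight:
  km 12 (P, w=11) → cum 11
  km 19 (Q, w=10) → cum 21
  km 69 (R, w=15) → cum 36  ≥ 28 → median here
  km 100 (S, w=20) → cum 56
Optimal location: km 69.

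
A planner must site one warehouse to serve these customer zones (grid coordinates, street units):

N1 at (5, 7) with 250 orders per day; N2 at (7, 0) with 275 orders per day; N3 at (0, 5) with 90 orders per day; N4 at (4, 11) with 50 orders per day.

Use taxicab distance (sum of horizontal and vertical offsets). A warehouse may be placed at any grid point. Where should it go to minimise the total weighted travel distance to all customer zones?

Manhattan distance separates: Σwᵢ(|x−xᵢ|+|y−yᵢ|) = Σwᵢ|x−xᵢ| + Σwᵢ|y−yᵢ|, so x and y are optimised independently as 1-D weighted medians.
Total weight W = 665; half = 332.5.
x-coordinate, sorted with cumulative weight:
  x=0 (N3, w=90) cum 90
  x=4 (N4, w=50) cum 140
  x=5 (N1, w=250) cum 390  ← median
  x=7 (N2, w=275) cum 665
⇒ x* = 5
y-coordinate, sorted with cumulative weight:
  y=0 (N2, w=275) cum 275
  y=5 (N3, w=90) cum 365  ← median
  y=7 (N1, w=250) cum 615
  y=11 (N4, w=50) cum 665
⇒ y* = 5

(5, 5)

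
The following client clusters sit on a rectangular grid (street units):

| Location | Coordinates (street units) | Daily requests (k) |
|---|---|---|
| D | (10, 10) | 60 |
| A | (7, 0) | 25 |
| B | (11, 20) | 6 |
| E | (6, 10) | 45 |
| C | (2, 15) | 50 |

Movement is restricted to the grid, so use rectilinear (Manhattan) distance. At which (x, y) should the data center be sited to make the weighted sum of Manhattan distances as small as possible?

(6, 10)

Manhattan distance separates: Σwᵢ(|x−xᵢ|+|y−yᵢ|) = Σwᵢ|x−xᵢ| + Σwᵢ|y−yᵢ|, so x and y are optimised independently as 1-D weighted medians.
Total weight W = 186; half = 93.
x-coordinate, sorted with cumulative weight:
  x=2 (C, w=50) cum 50
  x=6 (E, w=45) cum 95  ← median
  x=7 (A, w=25) cum 120
  x=10 (D, w=60) cum 180
  x=11 (B, w=6) cum 186
⇒ x* = 6
y-coordinate, sorted with cumulative weight:
  y=0 (A, w=25) cum 25
  y=10 (D, w=60) cum 85
  y=10 (E, w=45) cum 130  ← median
  y=15 (C, w=50) cum 180
  y=20 (B, w=6) cum 186
⇒ y* = 10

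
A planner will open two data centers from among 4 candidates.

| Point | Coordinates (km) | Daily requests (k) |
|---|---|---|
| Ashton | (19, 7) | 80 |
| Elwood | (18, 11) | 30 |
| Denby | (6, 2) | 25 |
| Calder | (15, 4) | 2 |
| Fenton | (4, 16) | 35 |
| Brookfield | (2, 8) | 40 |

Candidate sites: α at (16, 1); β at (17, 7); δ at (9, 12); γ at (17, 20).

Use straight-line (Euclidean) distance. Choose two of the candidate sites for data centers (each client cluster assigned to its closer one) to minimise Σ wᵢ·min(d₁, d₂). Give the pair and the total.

{β, δ}, total 1098.5

Evaluate every pair (each demand assigned to the nearer of the two):
  {β, δ}: total = 1098.5
  {α, δ}: total = 1612.5
  {β, γ}: total = 1670.4
  {α, β}: total = 1696.0
  {δ, γ}: total = 1993.7
  {α, γ}: total = 2168.0
Best pair: {β, δ} with total 1098.5.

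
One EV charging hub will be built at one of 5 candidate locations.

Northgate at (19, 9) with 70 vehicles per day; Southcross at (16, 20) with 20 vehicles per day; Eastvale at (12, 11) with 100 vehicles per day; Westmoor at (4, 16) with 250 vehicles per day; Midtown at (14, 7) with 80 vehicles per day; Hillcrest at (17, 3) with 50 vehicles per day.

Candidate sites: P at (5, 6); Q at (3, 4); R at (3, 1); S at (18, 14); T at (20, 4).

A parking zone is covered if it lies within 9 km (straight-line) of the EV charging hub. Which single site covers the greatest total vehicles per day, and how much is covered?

Coverage radius r = 9 km; a point is covered iff (Δx)²+(Δy)² ≤ 9² = 81.
  P (5, 6): covers {Eastvale} → 100
  Q (3, 4): covers {none} → 0
  R (3, 1): covers {none} → 0
  S (18, 14): covers {Northgate, Southcross, Eastvale, Midtown} → 270
  T (20, 4): covers {Northgate, Midtown, Hillcrest} → 200
Maximum coverage at S: 270 vehicles per day.

S, covering 270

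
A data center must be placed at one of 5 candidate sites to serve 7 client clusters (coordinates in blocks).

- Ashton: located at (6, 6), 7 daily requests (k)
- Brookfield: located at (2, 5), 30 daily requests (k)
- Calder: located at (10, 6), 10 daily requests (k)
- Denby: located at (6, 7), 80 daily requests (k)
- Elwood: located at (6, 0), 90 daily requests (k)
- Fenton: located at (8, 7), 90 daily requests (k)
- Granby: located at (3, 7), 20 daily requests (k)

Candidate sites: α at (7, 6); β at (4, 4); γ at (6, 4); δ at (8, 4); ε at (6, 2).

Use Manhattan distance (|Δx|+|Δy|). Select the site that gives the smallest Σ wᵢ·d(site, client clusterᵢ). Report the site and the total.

Total weighted distance at each candidate:
  α (7, 6): total = 1287
  β (4, 4): total = 1848
  γ (6, 4): total = 1394
  δ (8, 4): total = 1648
  ε (6, 2): total = 1688
Minimum is at α with total 1287 blocks.

α, total 1287 blocks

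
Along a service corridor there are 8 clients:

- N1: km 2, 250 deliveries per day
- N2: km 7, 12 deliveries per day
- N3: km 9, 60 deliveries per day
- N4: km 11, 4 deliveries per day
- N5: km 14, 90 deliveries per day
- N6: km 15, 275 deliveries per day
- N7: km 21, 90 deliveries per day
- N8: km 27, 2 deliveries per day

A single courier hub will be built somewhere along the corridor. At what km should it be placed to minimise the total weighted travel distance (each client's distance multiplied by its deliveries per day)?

For a sum of weighted absolute distances on a line, the optimum is the weighted median (not the mean). Total weight W = 783; half-weight = 391.5.
Sort by position and accumulate weight:
  km 2 (N1, w=250) → cum 250
  km 7 (N2, w=12) → cum 262
  km 9 (N3, w=60) → cum 322
  km 11 (N4, w=4) → cum 326
  km 14 (N5, w=90) → cum 416  ≥ 391.5 → median here
  km 15 (N6, w=275) → cum 691
  km 21 (N7, w=90) → cum 781
  km 27 (N8, w=2) → cum 783
Optimal location: km 14.

x = 14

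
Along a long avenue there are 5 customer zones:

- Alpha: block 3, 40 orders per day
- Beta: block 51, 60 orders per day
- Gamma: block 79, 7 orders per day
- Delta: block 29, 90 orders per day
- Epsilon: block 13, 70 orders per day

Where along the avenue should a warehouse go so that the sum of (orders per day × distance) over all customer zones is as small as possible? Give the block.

x = 29

For a sum of weighted absolute distances on a line, the optimum is the weighted median (not the mean). Total weight W = 267; half-weight = 133.5.
Sort by position and accumulate weight:
  block 3 (Alpha, w=40) → cum 40
  block 13 (Epsilon, w=70) → cum 110
  block 29 (Delta, w=90) → cum 200  ≥ 133.5 → median here
  block 51 (Beta, w=60) → cum 260
  block 79 (Gamma, w=7) → cum 267
Optimal location: block 29.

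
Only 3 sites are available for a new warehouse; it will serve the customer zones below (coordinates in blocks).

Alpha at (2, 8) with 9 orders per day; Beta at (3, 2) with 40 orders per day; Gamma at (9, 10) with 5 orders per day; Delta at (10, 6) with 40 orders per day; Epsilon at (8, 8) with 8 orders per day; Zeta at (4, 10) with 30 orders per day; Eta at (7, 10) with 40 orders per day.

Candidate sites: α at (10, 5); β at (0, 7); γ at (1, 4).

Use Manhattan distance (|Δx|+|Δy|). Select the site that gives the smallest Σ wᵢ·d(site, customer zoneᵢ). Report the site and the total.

Total weighted distance at each candidate:
  α (10, 5): total = 1259
  β (0, 7): total = 1529
  γ (1, 4): total = 1553
Minimum is at α with total 1259 blocks.

α, total 1259 blocks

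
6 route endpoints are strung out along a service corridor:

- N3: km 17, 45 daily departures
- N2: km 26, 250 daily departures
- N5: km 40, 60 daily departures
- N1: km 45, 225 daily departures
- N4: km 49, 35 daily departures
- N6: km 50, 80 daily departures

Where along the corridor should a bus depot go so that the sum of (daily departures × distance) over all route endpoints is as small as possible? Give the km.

x = 40

For a sum of weighted absolute distances on a line, the optimum is the weighted median (not the mean). Total weight W = 695; half-weight = 347.5.
Sort by position and accumulate weight:
  km 17 (N3, w=45) → cum 45
  km 26 (N2, w=250) → cum 295
  km 40 (N5, w=60) → cum 355  ≥ 347.5 → median here
  km 45 (N1, w=225) → cum 580
  km 49 (N4, w=35) → cum 615
  km 50 (N6, w=80) → cum 695
Optimal location: km 40.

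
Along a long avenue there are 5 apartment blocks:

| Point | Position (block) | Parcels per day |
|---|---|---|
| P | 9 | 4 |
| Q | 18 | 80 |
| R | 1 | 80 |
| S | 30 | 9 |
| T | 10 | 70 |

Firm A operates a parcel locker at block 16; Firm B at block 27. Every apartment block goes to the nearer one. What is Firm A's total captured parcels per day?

The indifferent point is the midpoint (16+27)/2 = 21.5; apartment blocks left of it (closer to Firm A at 16) go to Firm A, those right go to Firm B.
  R at 1 (w=80) → Firm A
  P at 9 (w=4) → Firm A
  T at 10 (w=70) → Firm A
  Q at 18 (w=80) → Firm A
  S at 30 (w=9) → Firm B
Firm A captures 234; Firm B captures 9.

234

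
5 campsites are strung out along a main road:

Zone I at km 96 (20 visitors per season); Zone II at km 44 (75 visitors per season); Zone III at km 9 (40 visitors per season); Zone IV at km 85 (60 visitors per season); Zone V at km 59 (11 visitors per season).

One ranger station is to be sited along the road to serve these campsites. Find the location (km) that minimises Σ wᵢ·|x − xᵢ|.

x = 44

For a sum of weighted absolute distances on a line, the optimum is the weighted median (not the mean). Total weight W = 206; half-weight = 103.
Sort by position and accumulate weight:
  km 9 (Zone III, w=40) → cum 40
  km 44 (Zone II, w=75) → cum 115  ≥ 103 → median here
  km 59 (Zone V, w=11) → cum 126
  km 85 (Zone IV, w=60) → cum 186
  km 96 (Zone I, w=20) → cum 206
Optimal location: km 44.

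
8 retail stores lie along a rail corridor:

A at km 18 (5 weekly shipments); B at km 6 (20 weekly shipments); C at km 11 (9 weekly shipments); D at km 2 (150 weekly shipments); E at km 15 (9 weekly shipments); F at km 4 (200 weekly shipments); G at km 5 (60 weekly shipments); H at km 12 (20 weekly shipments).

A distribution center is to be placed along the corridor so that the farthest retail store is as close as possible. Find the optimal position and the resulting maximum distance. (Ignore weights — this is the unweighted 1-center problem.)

The 1-center on a line is the midpoint of the two extreme points: leftmost at 2, rightmost at 18.
Optimal location = (2 + 18)/2 = 10; maximum distance = (18 − 2)/2 = 8.

location 10, max distance 8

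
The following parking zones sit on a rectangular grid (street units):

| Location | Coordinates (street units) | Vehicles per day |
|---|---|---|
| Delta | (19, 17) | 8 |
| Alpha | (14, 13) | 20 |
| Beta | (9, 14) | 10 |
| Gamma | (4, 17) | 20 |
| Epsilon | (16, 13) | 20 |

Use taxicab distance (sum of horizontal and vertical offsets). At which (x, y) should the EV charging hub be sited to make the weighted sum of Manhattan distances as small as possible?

Manhattan distance separates: Σwᵢ(|x−xᵢ|+|y−yᵢ|) = Σwᵢ|x−xᵢ| + Σwᵢ|y−yᵢ|, so x and y are optimised independently as 1-D weighted medians.
Total weight W = 78; half = 39.
x-coordinate, sorted with cumulative weight:
  x=4 (Gamma, w=20) cum 20
  x=9 (Beta, w=10) cum 30
  x=14 (Alpha, w=20) cum 50  ← median
  x=16 (Epsilon, w=20) cum 70
  x=19 (Delta, w=8) cum 78
⇒ x* = 14
y-coordinate, sorted with cumulative weight:
  y=13 (Alpha, w=20) cum 20
  y=13 (Epsilon, w=20) cum 40  ← median
  y=14 (Beta, w=10) cum 50
  y=17 (Delta, w=8) cum 58
  y=17 (Gamma, w=20) cum 78
⇒ y* = 13

(14, 13)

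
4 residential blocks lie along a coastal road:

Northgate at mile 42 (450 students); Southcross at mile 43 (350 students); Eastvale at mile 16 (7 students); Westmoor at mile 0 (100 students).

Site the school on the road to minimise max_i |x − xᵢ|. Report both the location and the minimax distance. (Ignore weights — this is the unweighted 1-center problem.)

The 1-center on a line is the midpoint of the two extreme points: leftmost at 0, rightmost at 43.
Optimal location = (0 + 43)/2 = 21.5; maximum distance = (43 − 0)/2 = 21.5.

location 21.5, max distance 21.5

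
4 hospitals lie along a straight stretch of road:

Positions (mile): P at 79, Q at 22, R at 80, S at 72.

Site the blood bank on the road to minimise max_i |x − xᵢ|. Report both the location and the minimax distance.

location 51, max distance 29

The 1-center on a line is the midpoint of the two extreme points: leftmost at 22, rightmost at 80.
Optimal location = (22 + 80)/2 = 51; maximum distance = (80 − 22)/2 = 29.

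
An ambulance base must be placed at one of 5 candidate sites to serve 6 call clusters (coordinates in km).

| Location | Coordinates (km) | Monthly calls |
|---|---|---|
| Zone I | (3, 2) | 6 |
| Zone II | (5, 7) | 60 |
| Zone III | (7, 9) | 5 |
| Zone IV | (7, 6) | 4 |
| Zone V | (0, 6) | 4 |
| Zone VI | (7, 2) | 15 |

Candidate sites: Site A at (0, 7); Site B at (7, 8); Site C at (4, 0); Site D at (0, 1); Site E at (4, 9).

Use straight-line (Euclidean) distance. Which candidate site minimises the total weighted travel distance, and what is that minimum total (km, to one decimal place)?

Site B, total 309.6 km

Total weighted distance at each candidate:
  Site A (0, 7): total = 532.7
  Site B (7, 8): total = 309.6
  Site C (4, 0): total = 594.9
  Site D (0, 1): total = 701.2
  Site E (4, 9): total = 342.8
Minimum is at Site B with total 309.6 km.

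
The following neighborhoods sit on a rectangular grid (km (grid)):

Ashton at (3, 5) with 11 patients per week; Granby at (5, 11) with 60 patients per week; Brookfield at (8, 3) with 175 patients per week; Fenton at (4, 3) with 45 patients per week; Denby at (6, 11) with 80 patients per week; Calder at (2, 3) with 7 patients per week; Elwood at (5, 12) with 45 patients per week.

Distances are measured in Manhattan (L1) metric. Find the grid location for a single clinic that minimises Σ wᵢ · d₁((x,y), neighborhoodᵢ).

(6, 3)

Manhattan distance separates: Σwᵢ(|x−xᵢ|+|y−yᵢ|) = Σwᵢ|x−xᵢ| + Σwᵢ|y−yᵢ|, so x and y are optimised independently as 1-D weighted medians.
Total weight W = 423; half = 211.5.
x-coordinate, sorted with cumulative weight:
  x=2 (Calder, w=7) cum 7
  x=3 (Ashton, w=11) cum 18
  x=4 (Fenton, w=45) cum 63
  x=5 (Granby, w=60) cum 123
  x=5 (Elwood, w=45) cum 168
  x=6 (Denby, w=80) cum 248  ← median
  x=8 (Brookfield, w=175) cum 423
⇒ x* = 6
y-coordinate, sorted with cumulative weight:
  y=3 (Brookfield, w=175) cum 175
  y=3 (Fenton, w=45) cum 220  ← median
  y=3 (Calder, w=7) cum 227
  y=5 (Ashton, w=11) cum 238
  y=11 (Granby, w=60) cum 298
  y=11 (Denby, w=80) cum 378
  y=12 (Elwood, w=45) cum 423
⇒ y* = 3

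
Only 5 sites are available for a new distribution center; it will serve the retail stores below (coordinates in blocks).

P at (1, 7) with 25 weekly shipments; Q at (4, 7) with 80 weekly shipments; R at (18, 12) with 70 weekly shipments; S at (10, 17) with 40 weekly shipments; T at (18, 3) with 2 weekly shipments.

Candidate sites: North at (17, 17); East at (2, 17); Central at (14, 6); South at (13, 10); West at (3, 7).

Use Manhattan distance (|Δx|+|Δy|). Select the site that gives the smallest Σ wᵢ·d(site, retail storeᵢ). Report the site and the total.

Total weighted distance at each candidate:
  North (17, 17): total = 3220
  East (2, 17): total = 3085
  Central (14, 6): total = 2544
  South (13, 10): total = 2249
  West (3, 7): total = 2248
Minimum is at West with total 2248 blocks.

West, total 2248 blocks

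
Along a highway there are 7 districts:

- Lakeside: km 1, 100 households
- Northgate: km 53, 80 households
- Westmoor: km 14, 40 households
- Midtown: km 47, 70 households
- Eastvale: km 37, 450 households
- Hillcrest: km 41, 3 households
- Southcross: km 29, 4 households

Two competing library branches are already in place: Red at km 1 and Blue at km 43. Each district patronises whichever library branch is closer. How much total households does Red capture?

140

The indifferent point is the midpoint (1+43)/2 = 22; districts left of it (closer to Red at 1) go to Red, those right go to Blue.
  Lakeside at 1 (w=100) → Red
  Westmoor at 14 (w=40) → Red
  Southcross at 29 (w=4) → Blue
  Eastvale at 37 (w=450) → Blue
  Hillcrest at 41 (w=3) → Blue
  Midtown at 47 (w=70) → Blue
  Northgate at 53 (w=80) → Blue
Red captures 140; Blue captures 607.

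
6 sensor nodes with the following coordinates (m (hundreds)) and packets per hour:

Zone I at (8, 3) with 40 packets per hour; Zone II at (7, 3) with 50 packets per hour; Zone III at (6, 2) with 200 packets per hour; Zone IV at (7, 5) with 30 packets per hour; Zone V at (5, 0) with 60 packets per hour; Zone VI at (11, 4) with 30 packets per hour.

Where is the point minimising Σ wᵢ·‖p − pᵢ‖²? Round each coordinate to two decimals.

(6.61, 2.29)

The minimiser of Σwᵢ‖p−pᵢ‖² is the weighted centroid p* = (Σwᵢpᵢ)/(Σwᵢ).
Σwᵢ = 410.
Σwᵢxᵢ = 40·8 + 50·7 + 200·6 + 30·7 + 60·5 + 30·11 = 2710.
Σwᵢyᵢ = 40·3 + 50·3 + 200·2 + 30·5 + 60·0 + 30·4 = 940.
x* = 2710/410 = 6.61, y* = 940/410 = 2.29.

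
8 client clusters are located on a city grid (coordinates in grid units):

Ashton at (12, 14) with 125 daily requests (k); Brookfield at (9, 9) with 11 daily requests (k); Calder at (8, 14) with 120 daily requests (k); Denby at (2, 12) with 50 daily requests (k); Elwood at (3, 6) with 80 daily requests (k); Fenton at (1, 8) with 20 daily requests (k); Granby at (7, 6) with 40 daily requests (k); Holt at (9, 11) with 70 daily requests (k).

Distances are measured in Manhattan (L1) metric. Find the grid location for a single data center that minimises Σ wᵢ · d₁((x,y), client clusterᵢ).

Manhattan distance separates: Σwᵢ(|x−xᵢ|+|y−yᵢ|) = Σwᵢ|x−xᵢ| + Σwᵢ|y−yᵢ|, so x and y are optimised independently as 1-D weighted medians.
Total weight W = 516; half = 258.
x-coordinate, sorted with cumulative weight:
  x=1 (Fenton, w=20) cum 20
  x=2 (Denby, w=50) cum 70
  x=3 (Elwood, w=80) cum 150
  x=7 (Granby, w=40) cum 190
  x=8 (Calder, w=120) cum 310  ← median
  x=9 (Brookfield, w=11) cum 321
  x=9 (Holt, w=70) cum 391
  x=12 (Ashton, w=125) cum 516
⇒ x* = 8
y-coordinate, sorted with cumulative weight:
  y=6 (Elwood, w=80) cum 80
  y=6 (Granby, w=40) cum 120
  y=8 (Fenton, w=20) cum 140
  y=9 (Brookfield, w=11) cum 151
  y=11 (Holt, w=70) cum 221
  y=12 (Denby, w=50) cum 271  ← median
  y=14 (Ashton, w=125) cum 396
  y=14 (Calder, w=120) cum 516
⇒ y* = 12

(8, 12)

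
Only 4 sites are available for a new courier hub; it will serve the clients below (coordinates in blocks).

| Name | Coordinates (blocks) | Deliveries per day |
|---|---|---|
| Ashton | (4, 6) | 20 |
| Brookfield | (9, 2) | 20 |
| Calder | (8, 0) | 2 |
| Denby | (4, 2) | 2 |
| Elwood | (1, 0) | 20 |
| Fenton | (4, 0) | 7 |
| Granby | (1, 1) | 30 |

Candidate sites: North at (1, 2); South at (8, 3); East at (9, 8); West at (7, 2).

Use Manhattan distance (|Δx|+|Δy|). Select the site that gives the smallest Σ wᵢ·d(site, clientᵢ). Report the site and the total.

North, total 429 blocks

Total weighted distance at each candidate:
  North (1, 2): total = 429
  South (8, 3): total = 715
  East (9, 8): total = 1161
  West (7, 2): total = 597
Minimum is at North with total 429 blocks.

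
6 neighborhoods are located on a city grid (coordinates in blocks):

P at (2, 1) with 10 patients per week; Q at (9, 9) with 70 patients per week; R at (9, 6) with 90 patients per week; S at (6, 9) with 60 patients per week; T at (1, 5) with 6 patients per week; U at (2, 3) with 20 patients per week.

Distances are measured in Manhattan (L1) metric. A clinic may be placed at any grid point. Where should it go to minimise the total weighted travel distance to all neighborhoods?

(9, 9)

Manhattan distance separates: Σwᵢ(|x−xᵢ|+|y−yᵢ|) = Σwᵢ|x−xᵢ| + Σwᵢ|y−yᵢ|, so x and y are optimised independently as 1-D weighted medians.
Total weight W = 256; half = 128.
x-coordinate, sorted with cumulative weight:
  x=1 (T, w=6) cum 6
  x=2 (P, w=10) cum 16
  x=2 (U, w=20) cum 36
  x=6 (S, w=60) cum 96
  x=9 (Q, w=70) cum 166  ← median
  x=9 (R, w=90) cum 256
⇒ x* = 9
y-coordinate, sorted with cumulative weight:
  y=1 (P, w=10) cum 10
  y=3 (U, w=20) cum 30
  y=5 (T, w=6) cum 36
  y=6 (R, w=90) cum 126
  y=9 (Q, w=70) cum 196  ← median
  y=9 (S, w=60) cum 256
⇒ y* = 9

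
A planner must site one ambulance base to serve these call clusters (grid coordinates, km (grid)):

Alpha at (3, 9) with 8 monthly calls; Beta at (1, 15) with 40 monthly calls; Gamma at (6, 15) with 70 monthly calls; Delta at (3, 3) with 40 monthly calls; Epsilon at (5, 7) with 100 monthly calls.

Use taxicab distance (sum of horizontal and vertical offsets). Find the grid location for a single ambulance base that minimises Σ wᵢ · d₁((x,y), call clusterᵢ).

(5, 7)

Manhattan distance separates: Σwᵢ(|x−xᵢ|+|y−yᵢ|) = Σwᵢ|x−xᵢ| + Σwᵢ|y−yᵢ|, so x and y are optimised independently as 1-D weighted medians.
Total weight W = 258; half = 129.
x-coordinate, sorted with cumulative weight:
  x=1 (Beta, w=40) cum 40
  x=3 (Alpha, w=8) cum 48
  x=3 (Delta, w=40) cum 88
  x=5 (Epsilon, w=100) cum 188  ← median
  x=6 (Gamma, w=70) cum 258
⇒ x* = 5
y-coordinate, sorted with cumulative weight:
  y=3 (Delta, w=40) cum 40
  y=7 (Epsilon, w=100) cum 140  ← median
  y=9 (Alpha, w=8) cum 148
  y=15 (Beta, w=40) cum 188
  y=15 (Gamma, w=70) cum 258
⇒ y* = 7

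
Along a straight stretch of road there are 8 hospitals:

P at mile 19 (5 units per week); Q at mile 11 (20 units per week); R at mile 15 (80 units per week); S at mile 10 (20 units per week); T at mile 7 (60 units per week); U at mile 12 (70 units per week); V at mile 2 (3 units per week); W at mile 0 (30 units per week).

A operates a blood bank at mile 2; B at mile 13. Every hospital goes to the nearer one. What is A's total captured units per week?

The indifferent point is the midpoint (2+13)/2 = 7.5; hospitals left of it (closer to A at 2) go to A, those right go to B.
  W at 0 (w=30) → A
  V at 2 (w=3) → A
  T at 7 (w=60) → A
  S at 10 (w=20) → B
  Q at 11 (w=20) → B
  U at 12 (w=70) → B
  R at 15 (w=80) → B
  P at 19 (w=5) → B
A captures 93; B captures 195.

93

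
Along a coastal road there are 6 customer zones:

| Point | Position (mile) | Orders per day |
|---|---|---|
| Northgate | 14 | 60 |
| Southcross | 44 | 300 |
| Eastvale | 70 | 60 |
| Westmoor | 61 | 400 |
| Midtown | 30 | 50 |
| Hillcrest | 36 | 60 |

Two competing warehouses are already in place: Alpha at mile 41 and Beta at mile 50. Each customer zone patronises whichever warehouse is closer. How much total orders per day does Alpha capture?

470

The indifferent point is the midpoint (41+50)/2 = 45.5; customer zones left of it (closer to Alpha at 41) go to Alpha, those right go to Beta.
  Northgate at 14 (w=60) → Alpha
  Midtown at 30 (w=50) → Alpha
  Hillcrest at 36 (w=60) → Alpha
  Southcross at 44 (w=300) → Alpha
  Westmoor at 61 (w=400) → Beta
  Eastvale at 70 (w=60) → Beta
Alpha captures 470; Beta captures 460.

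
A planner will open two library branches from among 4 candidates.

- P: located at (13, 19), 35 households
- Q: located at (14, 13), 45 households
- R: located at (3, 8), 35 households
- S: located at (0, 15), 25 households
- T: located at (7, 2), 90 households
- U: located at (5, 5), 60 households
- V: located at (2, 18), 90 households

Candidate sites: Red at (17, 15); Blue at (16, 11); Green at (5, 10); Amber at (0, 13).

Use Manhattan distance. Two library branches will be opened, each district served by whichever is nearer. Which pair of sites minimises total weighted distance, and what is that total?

{Red, Green}, total 3085

Evaluate every pair (each demand assigned to the nearer of the two):
  {Red, Green}: total = 3085
  {Blue, Green}: total = 3145
  {Green, Amber}: total = 3155
  {Red, Amber}: total = 3865
  {Blue, Amber}: total = 3925
  {Red, Blue}: total = 5705
Best pair: {Red, Green} with total 3085.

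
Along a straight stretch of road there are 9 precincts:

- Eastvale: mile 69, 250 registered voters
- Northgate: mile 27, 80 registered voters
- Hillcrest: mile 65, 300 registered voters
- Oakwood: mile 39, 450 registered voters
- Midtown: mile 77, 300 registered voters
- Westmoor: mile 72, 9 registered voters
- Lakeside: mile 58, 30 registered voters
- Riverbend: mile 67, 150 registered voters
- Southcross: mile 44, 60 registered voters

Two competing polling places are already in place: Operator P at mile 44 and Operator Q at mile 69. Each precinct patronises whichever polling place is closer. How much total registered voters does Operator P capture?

590

The indifferent point is the midpoint (44+69)/2 = 56.5; precincts left of it (closer to Operator P at 44) go to Operator P, those right go to Operator Q.
  Northgate at 27 (w=80) → Operator P
  Oakwood at 39 (w=450) → Operator P
  Southcross at 44 (w=60) → Operator P
  Lakeside at 58 (w=30) → Operator Q
  Hillcrest at 65 (w=300) → Operator Q
  Riverbend at 67 (w=150) → Operator Q
  Eastvale at 69 (w=250) → Operator Q
  Westmoor at 72 (w=9) → Operator Q
  Midtown at 77 (w=300) → Operator Q
Operator P captures 590; Operator Q captures 1039.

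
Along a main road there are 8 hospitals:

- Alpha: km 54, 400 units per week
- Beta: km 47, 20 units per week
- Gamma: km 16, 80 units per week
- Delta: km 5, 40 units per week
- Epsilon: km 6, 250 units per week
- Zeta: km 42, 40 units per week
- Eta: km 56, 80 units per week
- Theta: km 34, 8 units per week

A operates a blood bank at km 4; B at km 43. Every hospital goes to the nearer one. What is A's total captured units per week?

The indifferent point is the midpoint (4+43)/2 = 23.5; hospitals left of it (closer to A at 4) go to A, those right go to B.
  Delta at 5 (w=40) → A
  Epsilon at 6 (w=250) → A
  Gamma at 16 (w=80) → A
  Theta at 34 (w=8) → B
  Zeta at 42 (w=40) → B
  Beta at 47 (w=20) → B
  Alpha at 54 (w=400) → B
  Eta at 56 (w=80) → B
A captures 370; B captures 548.

370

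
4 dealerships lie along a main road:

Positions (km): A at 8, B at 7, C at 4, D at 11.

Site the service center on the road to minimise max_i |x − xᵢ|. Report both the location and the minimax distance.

location 7.5, max distance 3.5

The 1-center on a line is the midpoint of the two extreme points: leftmost at 4, rightmost at 11.
Optimal location = (4 + 11)/2 = 7.5; maximum distance = (11 − 4)/2 = 3.5.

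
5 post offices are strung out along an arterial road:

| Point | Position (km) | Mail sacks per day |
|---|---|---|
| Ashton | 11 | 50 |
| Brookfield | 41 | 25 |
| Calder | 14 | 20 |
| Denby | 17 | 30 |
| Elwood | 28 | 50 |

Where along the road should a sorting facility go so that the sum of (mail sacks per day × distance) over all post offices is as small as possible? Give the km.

For a sum of weighted absolute distances on a line, the optimum is the weighted median (not the mean). Total weight W = 175; half-weight = 87.5.
Sort by position and accumulate weight:
  km 11 (Ashton, w=50) → cum 50
  km 14 (Calder, w=20) → cum 70
  km 17 (Denby, w=30) → cum 100  ≥ 87.5 → median here
  km 28 (Elwood, w=50) → cum 150
  km 41 (Brookfield, w=25) → cum 175
Optimal location: km 17.

x = 17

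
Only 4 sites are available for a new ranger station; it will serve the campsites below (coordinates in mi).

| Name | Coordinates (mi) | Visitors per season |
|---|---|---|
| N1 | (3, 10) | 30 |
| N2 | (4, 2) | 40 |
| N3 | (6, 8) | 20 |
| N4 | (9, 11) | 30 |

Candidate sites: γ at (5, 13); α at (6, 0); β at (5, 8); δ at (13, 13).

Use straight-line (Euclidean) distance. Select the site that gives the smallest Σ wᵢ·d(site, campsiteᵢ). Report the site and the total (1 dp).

β, total 498.2 mi

Total weighted distance at each candidate:
  γ (5, 13): total = 786.1
  α (6, 0): total = 928.4
  β (5, 8): total = 498.2
  δ (13, 13): total = 1187.9
Minimum is at β with total 498.2 mi.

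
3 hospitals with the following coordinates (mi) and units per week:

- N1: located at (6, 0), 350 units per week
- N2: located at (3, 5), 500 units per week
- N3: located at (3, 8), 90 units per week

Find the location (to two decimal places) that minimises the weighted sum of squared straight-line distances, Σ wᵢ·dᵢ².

The minimiser of Σwᵢ‖p−pᵢ‖² is the weighted centroid p* = (Σwᵢpᵢ)/(Σwᵢ).
Σwᵢ = 940.
Σwᵢxᵢ = 350·6 + 500·3 + 90·3 = 3870.
Σwᵢyᵢ = 350·0 + 500·5 + 90·8 = 3220.
x* = 3870/940 = 4.12, y* = 3220/940 = 3.43.

(4.12, 3.43)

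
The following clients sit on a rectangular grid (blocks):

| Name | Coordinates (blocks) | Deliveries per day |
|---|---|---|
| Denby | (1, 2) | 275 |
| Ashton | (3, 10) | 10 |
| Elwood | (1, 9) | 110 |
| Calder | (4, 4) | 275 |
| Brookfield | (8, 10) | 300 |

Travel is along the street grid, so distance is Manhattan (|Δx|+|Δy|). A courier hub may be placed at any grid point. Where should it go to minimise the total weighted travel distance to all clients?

(4, 4)

Manhattan distance separates: Σwᵢ(|x−xᵢ|+|y−yᵢ|) = Σwᵢ|x−xᵢ| + Σwᵢ|y−yᵢ|, so x and y are optimised independently as 1-D weighted medians.
Total weight W = 970; half = 485.
x-coordinate, sorted with cumulative weight:
  x=1 (Denby, w=275) cum 275
  x=1 (Elwood, w=110) cum 385
  x=3 (Ashton, w=10) cum 395
  x=4 (Calder, w=275) cum 670  ← median
  x=8 (Brookfield, w=300) cum 970
⇒ x* = 4
y-coordinate, sorted with cumulative weight:
  y=2 (Denby, w=275) cum 275
  y=4 (Calder, w=275) cum 550  ← median
  y=9 (Elwood, w=110) cum 660
  y=10 (Ashton, w=10) cum 670
  y=10 (Brookfield, w=300) cum 970
⇒ y* = 4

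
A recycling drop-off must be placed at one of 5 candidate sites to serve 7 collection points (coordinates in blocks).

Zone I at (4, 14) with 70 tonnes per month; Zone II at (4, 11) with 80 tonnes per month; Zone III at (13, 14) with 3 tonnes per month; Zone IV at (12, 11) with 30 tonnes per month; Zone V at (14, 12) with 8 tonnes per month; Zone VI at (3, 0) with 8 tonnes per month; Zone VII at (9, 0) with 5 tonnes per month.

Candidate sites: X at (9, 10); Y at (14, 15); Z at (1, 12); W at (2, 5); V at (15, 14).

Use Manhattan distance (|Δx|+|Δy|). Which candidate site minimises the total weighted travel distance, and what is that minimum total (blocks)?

Total weighted distance at each candidate:
  X (9, 10): total = 1488
  Y (14, 15): total = 2408
  Z (1, 12): total = 1388
  W (2, 5): total = 2210
  V (15, 14): total = 2408
Minimum is at Z with total 1388 blocks.

Z, total 1388 blocks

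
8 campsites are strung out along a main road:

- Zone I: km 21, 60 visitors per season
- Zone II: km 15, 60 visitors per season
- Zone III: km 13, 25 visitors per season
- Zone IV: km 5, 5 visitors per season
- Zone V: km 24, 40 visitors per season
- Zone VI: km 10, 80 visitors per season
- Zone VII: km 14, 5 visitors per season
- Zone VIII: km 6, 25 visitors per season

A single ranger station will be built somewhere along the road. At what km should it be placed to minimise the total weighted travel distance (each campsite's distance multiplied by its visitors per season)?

For a sum of weighted absolute distances on a line, the optimum is the weighted median (not the mean). Total weight W = 300; half-weight = 150.
Sort by position and accumulate weight:
  km 5 (Zone IV, w=5) → cum 5
  km 6 (Zone VIII, w=25) → cum 30
  km 10 (Zone VI, w=80) → cum 110
  km 13 (Zone III, w=25) → cum 135
  km 14 (Zone VII, w=5) → cum 140
  km 15 (Zone II, w=60) → cum 200  ≥ 150 → median here
  km 21 (Zone I, w=60) → cum 260
  km 24 (Zone V, w=40) → cum 300
Optimal location: km 15.

x = 15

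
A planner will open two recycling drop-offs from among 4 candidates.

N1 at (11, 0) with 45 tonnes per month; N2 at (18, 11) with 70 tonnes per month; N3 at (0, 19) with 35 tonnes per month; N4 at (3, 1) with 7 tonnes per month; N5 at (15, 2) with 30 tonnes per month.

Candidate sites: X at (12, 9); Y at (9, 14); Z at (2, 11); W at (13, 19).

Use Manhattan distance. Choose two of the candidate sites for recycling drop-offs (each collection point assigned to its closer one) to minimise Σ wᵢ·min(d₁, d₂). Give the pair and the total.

Evaluate every pair (each demand assigned to the nearer of the two):
  {X, Z}: total = 1737
  {X, W}: total = 1884
  {X, Y}: total = 1919
  {Y, Z}: total = 2527
  {Y, W}: total = 2688
  {Z, W}: total = 2807
Best pair: {X, Z} with total 1737.

{X, Z}, total 1737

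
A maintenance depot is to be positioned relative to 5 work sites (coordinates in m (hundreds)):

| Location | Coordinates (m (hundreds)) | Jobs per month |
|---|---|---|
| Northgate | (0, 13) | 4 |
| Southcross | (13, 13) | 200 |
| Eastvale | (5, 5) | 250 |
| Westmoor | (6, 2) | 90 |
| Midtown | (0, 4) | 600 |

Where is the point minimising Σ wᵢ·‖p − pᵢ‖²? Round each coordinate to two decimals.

(3.84, 5.67)

The minimiser of Σwᵢ‖p−pᵢ‖² is the weighted centroid p* = (Σwᵢpᵢ)/(Σwᵢ).
Σwᵢ = 1144.
Σwᵢxᵢ = 4·0 + 200·13 + 250·5 + 90·6 + 600·0 = 4390.
Σwᵢyᵢ = 4·13 + 200·13 + 250·5 + 90·2 + 600·4 = 6482.
x* = 4390/1144 = 3.84, y* = 6482/1144 = 5.67.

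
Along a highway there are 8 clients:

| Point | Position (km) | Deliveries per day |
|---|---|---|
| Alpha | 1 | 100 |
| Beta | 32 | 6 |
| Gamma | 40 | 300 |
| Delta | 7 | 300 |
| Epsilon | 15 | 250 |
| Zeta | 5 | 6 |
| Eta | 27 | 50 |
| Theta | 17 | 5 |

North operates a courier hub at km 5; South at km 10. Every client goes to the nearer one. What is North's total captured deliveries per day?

406

The indifferent point is the midpoint (5+10)/2 = 7.5; clients left of it (closer to North at 5) go to North, those right go to South.
  Alpha at 1 (w=100) → North
  Zeta at 5 (w=6) → North
  Delta at 7 (w=300) → North
  Epsilon at 15 (w=250) → South
  Theta at 17 (w=5) → South
  Eta at 27 (w=50) → South
  Beta at 32 (w=6) → South
  Gamma at 40 (w=300) → South
North captures 406; South captures 611.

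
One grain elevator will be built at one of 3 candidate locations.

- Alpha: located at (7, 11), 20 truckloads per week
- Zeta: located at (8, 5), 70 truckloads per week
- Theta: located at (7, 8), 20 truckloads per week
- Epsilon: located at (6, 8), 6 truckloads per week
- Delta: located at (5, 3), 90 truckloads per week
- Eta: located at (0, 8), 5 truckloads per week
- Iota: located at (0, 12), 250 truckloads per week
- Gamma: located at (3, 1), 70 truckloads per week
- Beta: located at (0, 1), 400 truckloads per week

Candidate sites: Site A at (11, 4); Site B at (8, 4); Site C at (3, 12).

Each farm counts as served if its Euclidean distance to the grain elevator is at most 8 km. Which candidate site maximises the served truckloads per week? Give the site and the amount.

Coverage radius r = 8 km; a point is covered iff (Δx)²+(Δy)² ≤ 8² = 64.
  Site A (11, 4): covers {Zeta, Theta, Epsilon, Delta} → 186
  Site B (8, 4): covers {Alpha, Zeta, Theta, Epsilon, Delta, Gamma} → 276
  Site C (3, 12): covers {Alpha, Theta, Epsilon, Eta, Iota} → 301
Maximum coverage at Site C: 301 truckloads per week.

Site C, covering 301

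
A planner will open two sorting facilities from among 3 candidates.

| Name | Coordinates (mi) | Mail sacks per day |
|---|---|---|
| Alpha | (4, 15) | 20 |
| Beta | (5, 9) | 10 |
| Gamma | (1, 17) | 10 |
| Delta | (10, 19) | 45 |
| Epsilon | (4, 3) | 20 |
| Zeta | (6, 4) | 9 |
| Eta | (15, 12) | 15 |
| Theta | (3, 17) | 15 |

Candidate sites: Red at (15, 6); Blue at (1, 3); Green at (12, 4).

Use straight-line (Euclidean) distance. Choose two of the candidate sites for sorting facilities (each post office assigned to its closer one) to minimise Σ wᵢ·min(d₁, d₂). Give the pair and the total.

Evaluate every pair (each demand assigned to the nearer of the two):
  {Red, Blue}: total = 1494.3
  {Blue, Green}: total = 1586.7
  {Red, Green}: total = 1697.5
Best pair: {Red, Blue} with total 1494.3.

{Red, Blue}, total 1494.3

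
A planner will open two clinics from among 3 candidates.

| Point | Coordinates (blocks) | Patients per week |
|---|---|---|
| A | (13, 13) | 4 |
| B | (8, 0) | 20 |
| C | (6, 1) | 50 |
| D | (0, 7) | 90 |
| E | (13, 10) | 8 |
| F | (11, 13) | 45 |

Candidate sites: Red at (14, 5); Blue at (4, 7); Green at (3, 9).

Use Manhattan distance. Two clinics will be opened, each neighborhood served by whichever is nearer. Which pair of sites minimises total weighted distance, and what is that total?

{Red, Blue}, total 1559

Evaluate every pair (each demand assigned to the nearer of the two):
  {Red, Blue}: total = 1559
  {Blue, Green}: total = 1664
  {Red, Green}: total = 1799
Best pair: {Red, Blue} with total 1559.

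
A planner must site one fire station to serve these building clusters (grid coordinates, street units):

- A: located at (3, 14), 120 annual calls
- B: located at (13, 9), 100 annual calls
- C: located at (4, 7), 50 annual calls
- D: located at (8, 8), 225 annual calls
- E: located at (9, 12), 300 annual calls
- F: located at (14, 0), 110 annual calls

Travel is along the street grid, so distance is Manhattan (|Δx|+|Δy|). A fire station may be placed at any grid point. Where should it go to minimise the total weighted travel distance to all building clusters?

Manhattan distance separates: Σwᵢ(|x−xᵢ|+|y−yᵢ|) = Σwᵢ|x−xᵢ| + Σwᵢ|y−yᵢ|, so x and y are optimised independently as 1-D weighted medians.
Total weight W = 905; half = 452.5.
x-coordinate, sorted with cumulative weight:
  x=3 (A, w=120) cum 120
  x=4 (C, w=50) cum 170
  x=8 (D, w=225) cum 395
  x=9 (E, w=300) cum 695  ← median
  x=13 (B, w=100) cum 795
  x=14 (F, w=110) cum 905
⇒ x* = 9
y-coordinate, sorted with cumulative weight:
  y=0 (F, w=110) cum 110
  y=7 (C, w=50) cum 160
  y=8 (D, w=225) cum 385
  y=9 (B, w=100) cum 485  ← median
  y=12 (E, w=300) cum 785
  y=14 (A, w=120) cum 905
⇒ y* = 9

(9, 9)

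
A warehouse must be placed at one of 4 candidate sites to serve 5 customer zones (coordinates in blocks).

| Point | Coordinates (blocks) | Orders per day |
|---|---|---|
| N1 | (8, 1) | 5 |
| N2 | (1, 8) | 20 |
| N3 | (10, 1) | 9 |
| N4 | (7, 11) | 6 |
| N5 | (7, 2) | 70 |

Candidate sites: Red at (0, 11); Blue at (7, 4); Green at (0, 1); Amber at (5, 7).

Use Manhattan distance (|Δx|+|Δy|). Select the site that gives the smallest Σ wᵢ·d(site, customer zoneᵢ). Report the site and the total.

Total weighted distance at each candidate:
  Red (0, 11): total = 1512
  Blue (7, 4): total = 456
  Green (0, 1): total = 952
  Amber (5, 7): total = 770
Minimum is at Blue with total 456 blocks.

Blue, total 456 blocks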